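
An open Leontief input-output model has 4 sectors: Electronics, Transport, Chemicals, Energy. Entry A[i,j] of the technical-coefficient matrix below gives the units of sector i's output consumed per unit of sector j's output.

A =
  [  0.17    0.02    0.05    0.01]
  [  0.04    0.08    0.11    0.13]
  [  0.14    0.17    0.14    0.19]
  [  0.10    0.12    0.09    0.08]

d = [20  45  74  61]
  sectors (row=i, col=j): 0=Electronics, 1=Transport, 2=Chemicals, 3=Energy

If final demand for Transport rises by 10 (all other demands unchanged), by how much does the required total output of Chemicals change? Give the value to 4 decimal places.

2.7448

Form M = I − A:
  [  0.83   -0.02   -0.05   -0.01]
  [ -0.04    0.92   -0.11   -0.13]
  [ -0.14   -0.17    0.86   -0.19]
  [ -0.10   -0.12   -0.09    0.92]
Leontief inverse L = M⁻¹:
  [  1.2251    0.0464    0.0810    0.0366]
  [  0.1086    1.1474    0.1739    0.1992]
  [  0.2591    0.2745    1.2442    0.2986]
  [  0.1727    0.1816    0.1532    1.1461]
Total output x = L · d:
  x_0 = 1.2251·20 + 0.0464·45 + 0.0810·74 + 0.0366·61 = 34.8147
  x_1 = 0.1086·20 + 1.1474·45 + 0.1739·74 + 0.1992·61 = 78.8327
  x_2 = 0.2591·20 + 0.2745·45 + 1.2442·74 + 0.2986·61 = 127.8161
  x_3 = 0.1727·20 + 0.1816·45 + 0.1532·74 + 1.1461·61 = 92.8748
Δx_2 = L[2,1] · Δd_1 = 0.2745 · 10 = 2.7448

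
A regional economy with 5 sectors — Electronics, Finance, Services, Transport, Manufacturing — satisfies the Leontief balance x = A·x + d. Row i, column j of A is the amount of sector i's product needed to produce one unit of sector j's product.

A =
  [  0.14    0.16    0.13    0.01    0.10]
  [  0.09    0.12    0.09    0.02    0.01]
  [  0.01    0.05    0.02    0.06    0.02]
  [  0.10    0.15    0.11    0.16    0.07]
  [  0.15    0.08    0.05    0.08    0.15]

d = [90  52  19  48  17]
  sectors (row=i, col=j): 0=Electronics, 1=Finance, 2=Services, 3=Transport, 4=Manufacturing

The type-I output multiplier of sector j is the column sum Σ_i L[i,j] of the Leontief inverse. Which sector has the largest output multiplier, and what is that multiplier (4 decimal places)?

Form M = I − A:
  [  0.86   -0.16   -0.13   -0.01   -0.10]
  [ -0.09    0.88   -0.09   -0.02   -0.01]
  [ -0.01   -0.05    0.98   -0.06   -0.02]
  [ -0.10   -0.15   -0.11    0.84   -0.07]
  [ -0.15   -0.08   -0.05   -0.08    0.85]
Leontief inverse L = M⁻¹:
  [  1.2250    0.2567    0.1996    0.0498    0.1559]
  [  0.1363    1.1793    0.1330    0.0427    0.0366]
  [  0.0365    0.0830    1.0438    0.0804    0.0365]
  [  0.1958    0.2675    0.1948    1.2256    0.1317]
  [  0.2496    0.1864    0.1275    0.1329    1.2220]
Total output x = L · d:
  x_0 = 1.2250·90 + 0.2567·52 + 0.1996·19 + 0.0498·48 + 0.1559·17 = 132.4312
  x_1 = 0.1363·90 + 1.1793·52 + 0.1330·19 + 0.0427·48 + 0.0366·17 = 78.7891
  x_2 = 0.0365·90 + 0.0830·52 + 1.0438·19 + 0.0804·48 + 0.0365·17 = 31.9147
  x_3 = 0.1958·90 + 0.2675·52 + 0.1948·19 + 1.2256·48 + 0.1317·17 = 96.3011
  x_4 = 0.2496·90 + 0.1864·52 + 0.1275·19 + 0.1329·48 + 1.2220·17 = 61.7266
Output multipliers (column sums of L):
  Electronics: 1.8431
  Finance: 1.9729
  Services: 1.6987
  Transport: 1.5315
  Manufacturing: 1.5826

Finance (1.9729)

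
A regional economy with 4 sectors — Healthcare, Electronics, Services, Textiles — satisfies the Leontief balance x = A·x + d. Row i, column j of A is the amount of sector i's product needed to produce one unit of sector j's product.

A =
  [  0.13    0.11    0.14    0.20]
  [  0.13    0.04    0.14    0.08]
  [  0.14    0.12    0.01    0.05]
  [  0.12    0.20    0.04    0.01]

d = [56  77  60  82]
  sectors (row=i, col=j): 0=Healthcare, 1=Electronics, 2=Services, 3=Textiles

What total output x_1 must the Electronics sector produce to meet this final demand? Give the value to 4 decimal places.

122.1931

Form M = I − A:
  [  0.87   -0.11   -0.14   -0.20]
  [ -0.13    0.96   -0.14   -0.08]
  [ -0.14   -0.12    0.99   -0.05]
  [ -0.12   -0.20   -0.04    0.99]
Leontief inverse L = M⁻¹:
  [  1.2589    0.2312    0.2222    0.2842]
  [  0.2190    1.1213    0.1954    0.1447]
  [  0.2150    0.1818    1.0707    0.1122]
  [  0.2055    0.2619    0.1097    1.0783]
Total output x = L · d:
  x_0 = 1.2589·56 + 0.2312·77 + 0.2222·60 + 0.2842·82 = 124.9481
  x_1 = 0.2190·56 + 1.1213·77 + 0.1954·60 + 0.1447·82 = 122.1931
  x_2 = 0.2150·56 + 0.1818·77 + 1.0707·60 + 0.1122·82 = 99.4847
  x_3 = 0.2055·56 + 0.2619·77 + 0.1097·60 + 1.0783·82 = 126.6786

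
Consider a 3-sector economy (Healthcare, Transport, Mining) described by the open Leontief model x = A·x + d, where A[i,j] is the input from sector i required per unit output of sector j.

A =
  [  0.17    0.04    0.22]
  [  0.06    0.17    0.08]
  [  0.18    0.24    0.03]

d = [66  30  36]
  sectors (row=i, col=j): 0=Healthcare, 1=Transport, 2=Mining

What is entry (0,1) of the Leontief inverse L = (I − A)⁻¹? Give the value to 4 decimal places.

L[0,1] = 0.1493

Form M = I − A:
  [  0.83   -0.04   -0.22]
  [ -0.06    0.83   -0.08]
  [ -0.18   -0.24    0.97]
Leontief inverse L = M⁻¹:
  [  1.2813    0.1493    0.3029]
  [  0.1184    1.2480    0.1298]
  [  0.2671    0.3365    1.1193]
Total output x = L · d:
  x_0 = 1.2813·66 + 0.1493·30 + 0.3029·36 = 99.9519
  x_1 = 0.1184·66 + 1.2480·30 + 0.1298·36 = 49.9256
  x_2 = 0.2671·66 + 0.3365·30 + 1.1193·36 = 68.0139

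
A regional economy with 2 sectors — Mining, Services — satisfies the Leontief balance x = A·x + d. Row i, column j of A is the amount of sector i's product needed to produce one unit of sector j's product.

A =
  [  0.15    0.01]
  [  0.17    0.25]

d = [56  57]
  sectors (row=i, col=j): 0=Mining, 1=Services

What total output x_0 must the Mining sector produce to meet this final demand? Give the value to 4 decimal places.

66.9550

Form M = I − A:
  [  0.85   -0.01]
  [ -0.17    0.75]
Leontief inverse L = M⁻¹:
  [  1.1796    0.0157]
  [  0.2674    1.3369]
Total output x = L · d:
  x_0 = 1.1796·56 + 0.0157·57 = 66.9550
  x_1 = 0.2674·56 + 1.3369·57 = 91.1765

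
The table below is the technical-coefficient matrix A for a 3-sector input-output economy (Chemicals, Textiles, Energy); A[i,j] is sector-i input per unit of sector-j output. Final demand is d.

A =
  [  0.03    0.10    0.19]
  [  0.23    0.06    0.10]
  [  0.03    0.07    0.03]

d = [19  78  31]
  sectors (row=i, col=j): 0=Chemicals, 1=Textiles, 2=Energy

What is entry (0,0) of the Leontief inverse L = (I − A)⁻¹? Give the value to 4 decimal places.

L[0,0] = 1.0687

Form M = I − A:
  [  0.97   -0.10   -0.19]
  [ -0.23    0.94   -0.10]
  [ -0.03   -0.07    0.97]
Leontief inverse L = M⁻¹:
  [  1.0687    0.1303    0.2228]
  [  0.2671    1.1046    0.1662]
  [  0.0523    0.0837    1.0498]
Total output x = L · d:
  x_0 = 1.0687·19 + 0.1303·78 + 0.2228·31 = 37.3732
  x_1 = 0.2671·19 + 1.1046·78 + 0.1662·31 = 96.3860
  x_2 = 0.0523·19 + 0.0837·78 + 1.0498·31 = 40.0703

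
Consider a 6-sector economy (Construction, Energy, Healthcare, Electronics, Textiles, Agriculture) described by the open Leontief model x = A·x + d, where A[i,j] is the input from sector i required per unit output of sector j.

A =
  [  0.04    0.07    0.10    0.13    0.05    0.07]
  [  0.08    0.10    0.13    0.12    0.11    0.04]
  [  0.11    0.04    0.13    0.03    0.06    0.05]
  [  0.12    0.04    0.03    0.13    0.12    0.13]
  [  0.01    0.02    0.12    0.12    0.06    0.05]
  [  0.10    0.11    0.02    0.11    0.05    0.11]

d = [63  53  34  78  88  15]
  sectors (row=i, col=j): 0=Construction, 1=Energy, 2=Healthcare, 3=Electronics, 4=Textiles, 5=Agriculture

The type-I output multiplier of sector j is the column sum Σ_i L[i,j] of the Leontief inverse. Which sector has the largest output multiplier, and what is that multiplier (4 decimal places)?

Electronics (2.2415)

Form M = I − A:
  [  0.96   -0.07   -0.10   -0.13   -0.05   -0.07]
  [ -0.08    0.90   -0.13   -0.12   -0.11   -0.04]
  [ -0.11   -0.04    0.87   -0.03   -0.06   -0.05]
  [ -0.12   -0.04   -0.03    0.87   -0.12   -0.13]
  [ -0.01   -0.02   -0.12   -0.12    0.94   -0.05]
  [ -0.10   -0.11   -0.02   -0.11   -0.05    0.89]
Leontief inverse L = M⁻¹:
  [  1.1163    0.1248    0.1747    0.2249    0.1214    0.1429]
  [  0.1681    1.1645    0.2315    0.2366    0.1968    0.1242]
  [  0.1713    0.0874    1.2044    0.1087    0.1158    0.1074]
  [  0.2045    0.1085    0.1161    1.2551    0.2030    0.2222]
  [  0.0730    0.0605    0.1807    0.1934    1.1168    0.1096]
  [  0.1794    0.1767    0.0998    0.2229    0.1284    1.1910]
Total output x = L · d:
  x_0 = 1.1163·63 + 0.1248·53 + 0.1747·34 + 0.2249·78 + 0.1214·88 + 0.1429·15 = 113.2517
  x_1 = 0.1681·63 + 1.1645·53 + 0.2315·34 + 0.2366·78 + 0.1968·88 + 0.1242·15 = 117.8180
  x_2 = 0.1713·63 + 0.0874·53 + 1.2044·34 + 0.1087·78 + 0.1158·88 + 0.1074·15 = 76.6540
  x_3 = 0.2045·63 + 0.1085·53 + 0.1161·34 + 1.2551·78 + 0.2030·88 + 0.2222·15 = 141.6756
  x_4 = 0.0730·63 + 0.0605·53 + 0.1807·34 + 0.1934·78 + 1.1168·88 + 0.1096·15 = 128.9568
  x_5 = 0.1794·63 + 0.1767·53 + 0.0998·34 + 0.2229·78 + 0.1284·88 + 1.1910·15 = 70.6184
Output multipliers (column sums of L):
  Construction: 1.9126
  Energy: 1.7224
  Healthcare: 2.0072
  Electronics: 2.2415
  Textiles: 1.8823
  Agriculture: 1.8974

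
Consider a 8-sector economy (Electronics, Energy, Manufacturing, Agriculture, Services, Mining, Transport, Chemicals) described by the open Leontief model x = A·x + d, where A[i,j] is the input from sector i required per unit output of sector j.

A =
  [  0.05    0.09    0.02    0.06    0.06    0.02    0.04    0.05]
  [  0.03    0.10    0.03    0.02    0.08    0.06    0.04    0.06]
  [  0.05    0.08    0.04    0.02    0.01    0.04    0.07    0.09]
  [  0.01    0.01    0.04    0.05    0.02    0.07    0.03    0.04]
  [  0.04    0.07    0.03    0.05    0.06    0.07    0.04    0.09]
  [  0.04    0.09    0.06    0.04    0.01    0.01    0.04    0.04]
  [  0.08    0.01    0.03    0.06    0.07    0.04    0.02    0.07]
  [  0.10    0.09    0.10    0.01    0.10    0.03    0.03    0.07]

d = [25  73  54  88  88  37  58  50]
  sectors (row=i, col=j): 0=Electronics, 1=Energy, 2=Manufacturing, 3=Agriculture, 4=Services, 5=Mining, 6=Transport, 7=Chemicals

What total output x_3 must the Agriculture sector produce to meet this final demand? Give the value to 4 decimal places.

Form M = I − A:
  [  0.95   -0.09   -0.02   -0.06   -0.06   -0.02   -0.04   -0.05]
  [ -0.03    0.90   -0.03   -0.02   -0.08   -0.06   -0.04   -0.06]
  [ -0.05   -0.08    0.96   -0.02   -0.01   -0.04   -0.07   -0.09]
  [ -0.01   -0.01   -0.04    0.95   -0.02   -0.07   -0.03   -0.04]
  [ -0.04   -0.07   -0.03   -0.05    0.94   -0.07   -0.04   -0.09]
  [ -0.04   -0.09   -0.06   -0.04   -0.01    0.99   -0.04   -0.04]
  [ -0.08   -0.01   -0.03   -0.06   -0.07   -0.04    0.98   -0.07]
  [ -0.10   -0.09   -0.10   -0.01   -0.10   -0.03   -0.03    0.93]
Leontief inverse L = M⁻¹:
  [  1.0817    0.1359    0.0481    0.0845    0.0980    0.0503    0.0646    0.0917]
  [  0.0661    1.1538    0.0621    0.0454    0.1214    0.0915    0.0676    0.1067]
  [  0.0881    0.1298    1.0721    0.0439    0.0511    0.0676    0.0958    0.1338]
  [  0.0322    0.0397    0.0616    1.0663    0.0404    0.0877    0.0473    0.0674]
  [  0.0794    0.1253    0.0662    0.0772    1.1028    0.1023    0.0689    0.1384]
  [  0.0676    0.1298    0.0837    0.0592    0.0412    1.0346    0.0621    0.0758]
  [  0.1126    0.0550    0.0592    0.0850    0.1046    0.0669    1.0445    0.1106]
  [  0.1469    0.1601    0.1389    0.0426    0.1515    0.0690    0.0674    1.1315]
Total output x = L · d:
  x_0 = 1.0817·25 + 0.1359·73 + 0.0481·54 + 0.0845·88 + 0.0980·88 + 0.0503·37 + 0.0646·58 + 0.0917·50 = 65.8193
  x_1 = 0.0661·25 + 1.1538·73 + 0.0621·54 + 0.0454·88 + 0.1214·88 + 0.0915·37 + 0.0676·58 + 0.1067·50 = 116.5467
  x_2 = 0.0881·25 + 0.1298·73 + 1.0721·54 + 0.0439·88 + 0.0511·88 + 0.0676·37 + 0.0958·58 + 0.1338·50 = 92.6754
  x_3 = 0.0322·25 + 0.0397·73 + 0.0616·54 + 1.0663·88 + 0.0404·88 + 0.0877·37 + 0.0473·58 + 0.0674·50 = 113.7759
  x_4 = 0.0794·25 + 0.1253·73 + 0.0662·54 + 0.0772·88 + 1.1028·88 + 0.1023·37 + 0.0689·58 + 0.1384·50 = 133.2480
  x_5 = 0.0676·25 + 0.1298·73 + 0.0837·54 + 0.0592·88 + 0.0412·88 + 1.0346·37 + 0.0621·58 + 0.0758·50 = 70.1984
  x_6 = 0.1126·25 + 0.0550·73 + 0.0592·54 + 0.0850·88 + 0.1046·88 + 0.0669·37 + 1.0445·58 + 0.1106·50 = 95.2870
  x_7 = 0.1469·25 + 0.1601·73 + 0.1389·54 + 0.0426·88 + 0.1515·88 + 0.0690·37 + 0.0674·58 + 1.1315·50 = 102.9740

113.7759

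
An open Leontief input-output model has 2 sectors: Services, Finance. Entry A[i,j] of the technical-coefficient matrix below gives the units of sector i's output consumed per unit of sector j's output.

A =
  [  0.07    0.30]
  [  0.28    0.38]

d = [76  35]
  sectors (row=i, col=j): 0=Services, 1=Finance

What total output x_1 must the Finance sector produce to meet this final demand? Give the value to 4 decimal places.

109.2773

Form M = I − A:
  [  0.93   -0.30]
  [ -0.28    0.62]
Leontief inverse L = M⁻¹:
  [  1.2586    0.6090]
  [  0.5684    1.8879]
Total output x = L · d:
  x_0 = 1.2586·76 + 0.6090·35 = 116.9712
  x_1 = 0.5684·76 + 1.8879·35 = 109.2773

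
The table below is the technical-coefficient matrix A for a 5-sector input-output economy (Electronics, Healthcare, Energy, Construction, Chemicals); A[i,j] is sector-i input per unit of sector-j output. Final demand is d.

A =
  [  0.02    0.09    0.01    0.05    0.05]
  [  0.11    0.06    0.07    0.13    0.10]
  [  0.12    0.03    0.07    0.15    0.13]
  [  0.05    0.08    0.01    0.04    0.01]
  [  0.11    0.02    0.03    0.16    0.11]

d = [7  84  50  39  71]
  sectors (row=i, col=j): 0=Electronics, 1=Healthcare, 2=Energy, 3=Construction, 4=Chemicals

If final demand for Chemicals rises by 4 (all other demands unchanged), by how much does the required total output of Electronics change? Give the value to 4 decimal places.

Form M = I − A:
  [  0.98   -0.09   -0.01   -0.05   -0.05]
  [ -0.11    0.94   -0.07   -0.13   -0.10]
  [ -0.12   -0.03    0.93   -0.15   -0.13]
  [ -0.05   -0.08   -0.01    0.96   -0.01]
  [ -0.11   -0.02   -0.03   -0.16    0.89]
Leontief inverse L = M⁻¹:
  [  1.0484    0.1100    0.0229    0.0857    0.0756]
  [  0.1616    1.1021    0.0916    0.1967    0.1485]
  [  0.1733    0.0739    1.0909    0.2195    0.1798]
  [  0.0715    0.0990    0.0207    1.0670    0.0301]
  [  0.1519    0.0586    0.0454    0.2142    1.1478]
Total output x = L · d:
  x_0 = 1.0484·7 + 0.1100·84 + 0.0229·50 + 0.0857·39 + 0.0756·71 = 26.4324
  x_1 = 0.1616·7 + 1.1021·84 + 0.0916·50 + 0.1967·39 + 0.1485·71 = 116.5067
  x_2 = 0.1733·7 + 0.0739·84 + 1.0909·50 + 0.2195·39 + 0.1798·71 = 83.2910
  x_3 = 0.0715·7 + 0.0990·84 + 0.0207·50 + 1.0670·39 + 0.0301·71 = 53.6001
  x_4 = 0.1519·7 + 0.0586·84 + 0.0454·50 + 0.2142·39 + 1.1478·71 = 98.1039
Δx_0 = L[0,4] · Δd_4 = 0.0756 · 4 = 0.3023

0.3023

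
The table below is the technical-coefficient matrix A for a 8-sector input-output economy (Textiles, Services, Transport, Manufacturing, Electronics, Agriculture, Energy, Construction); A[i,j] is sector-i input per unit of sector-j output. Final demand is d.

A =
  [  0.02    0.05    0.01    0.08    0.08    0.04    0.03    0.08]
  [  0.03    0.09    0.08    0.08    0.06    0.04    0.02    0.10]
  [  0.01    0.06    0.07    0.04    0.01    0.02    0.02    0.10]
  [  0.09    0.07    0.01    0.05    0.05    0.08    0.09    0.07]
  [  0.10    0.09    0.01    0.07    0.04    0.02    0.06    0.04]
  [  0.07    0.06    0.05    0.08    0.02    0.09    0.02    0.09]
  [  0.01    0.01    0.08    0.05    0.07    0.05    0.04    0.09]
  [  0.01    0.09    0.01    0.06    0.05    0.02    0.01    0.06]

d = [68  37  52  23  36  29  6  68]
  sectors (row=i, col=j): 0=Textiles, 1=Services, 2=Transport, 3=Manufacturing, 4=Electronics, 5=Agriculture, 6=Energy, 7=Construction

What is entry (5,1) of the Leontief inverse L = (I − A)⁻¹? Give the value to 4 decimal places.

Form M = I − A:
  [  0.98   -0.05   -0.01   -0.08   -0.08   -0.04   -0.03   -0.08]
  [ -0.03    0.91   -0.08   -0.08   -0.06   -0.04   -0.02   -0.10]
  [ -0.01   -0.06    0.93   -0.04   -0.01   -0.02   -0.02   -0.10]
  [ -0.09   -0.07   -0.01    0.95   -0.05   -0.08   -0.09   -0.07]
  [ -0.10   -0.09   -0.01   -0.07    0.96   -0.02   -0.06   -0.04]
  [ -0.07   -0.06   -0.05   -0.08   -0.02    0.91   -0.02   -0.09]
  [ -0.01   -0.01   -0.08   -0.05   -0.07   -0.05    0.96   -0.09]
  [ -0.01   -0.09   -0.01   -0.06   -0.05   -0.02   -0.01    0.94]
Leontief inverse L = M⁻¹:
  [  1.0537    0.0989    0.0325    0.1239    0.1132    0.0708    0.0572    0.1300]
  [  0.0666    1.1523    0.1126    0.1344    0.0997    0.0765    0.0506    0.1666]
  [  0.0295    0.1002    1.0924    0.0741    0.0351    0.0422    0.0373    0.1440]
  [  0.1272    0.1276    0.0438    1.1083    0.0954    0.1214    0.1214    0.1389]
  [  0.1317    0.1401    0.0380    0.1196    1.0808    0.0541    0.0887    0.0987]
  [  0.1055    0.1176    0.0799    0.1340    0.0591    1.1296    0.0488    0.1553]
  [  0.0392    0.0567    0.1046    0.0913    0.0992    0.0783    1.0641    0.1409]
  [  0.0357    0.1311    0.0304    0.0959    0.0770    0.0440    0.0307    1.1016]
Total output x = L · d:
  x_0 = 1.0537·68 + 0.0989·37 + 0.0325·52 + 0.1239·23 + 0.1132·36 + 0.0708·29 + 0.0572·6 + 0.1300·68 = 95.1570
  x_1 = 0.0666·68 + 1.1523·37 + 0.1126·52 + 0.1344·23 + 0.0997·36 + 0.0765·29 + 0.0506·6 + 0.1666·68 = 73.5527
  x_2 = 0.0295·68 + 0.1002·37 + 1.0924·52 + 0.0741·23 + 0.0351·36 + 0.0422·29 + 0.0373·6 + 0.1440·68 = 76.7253
  x_3 = 0.1272·68 + 0.1276·37 + 0.0438·52 + 1.1083·23 + 0.0954·36 + 0.1214·29 + 0.1214·6 + 0.1389·68 = 58.2681
  x_4 = 0.1317·68 + 0.1401·37 + 0.0380·52 + 0.1196·23 + 1.0808·36 + 0.0541·29 + 0.0887·6 + 0.0987·68 = 66.5901
  x_5 = 0.1055·68 + 0.1176·37 + 0.0799·52 + 0.1340·23 + 0.0591·36 + 1.1296·29 + 0.0488·6 + 0.1553·68 = 64.5105
  x_6 = 0.0392·68 + 0.0567·37 + 0.1046·52 + 0.0913·23 + 0.0992·36 + 0.0783·29 + 1.0641·6 + 0.1409·68 = 34.1084
  x_7 = 0.0357·68 + 0.1311·37 + 0.0304·52 + 0.0959·23 + 0.0770·36 + 0.0440·29 + 0.0307·6 + 1.1016·68 = 90.2079

L[5,1] = 0.1176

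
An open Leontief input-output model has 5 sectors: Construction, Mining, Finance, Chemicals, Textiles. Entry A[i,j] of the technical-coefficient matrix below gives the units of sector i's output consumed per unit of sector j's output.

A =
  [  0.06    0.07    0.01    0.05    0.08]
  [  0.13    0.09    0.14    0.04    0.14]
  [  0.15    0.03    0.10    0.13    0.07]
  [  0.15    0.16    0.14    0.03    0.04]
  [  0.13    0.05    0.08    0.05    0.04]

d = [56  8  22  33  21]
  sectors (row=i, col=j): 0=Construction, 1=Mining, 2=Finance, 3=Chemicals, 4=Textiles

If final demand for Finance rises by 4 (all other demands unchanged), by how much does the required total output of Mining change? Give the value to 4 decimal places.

Form M = I − A:
  [  0.94   -0.07   -0.01   -0.05   -0.08]
  [ -0.13    0.91   -0.14   -0.04   -0.14]
  [ -0.15   -0.03    0.90   -0.13   -0.07]
  [ -0.15   -0.16   -0.14    0.97   -0.04]
  [ -0.13   -0.05   -0.08   -0.05    0.96]
Leontief inverse L = M⁻¹:
  [  1.1146    0.1069    0.0509    0.0746    0.1153]
  [  0.2386    1.1533    0.2160    0.0995    0.2080]
  [  0.2459    0.0960    1.1680    0.1797    0.1272]
  [  0.2553    0.2245    0.2173    1.0884    0.1152]
  [  0.1972    0.0942    0.1268    0.0870    1.0847]
Total output x = L · d:
  x_0 = 1.1146·56 + 0.1069·8 + 0.0509·22 + 0.0746·33 + 0.1153·21 = 69.2736
  x_1 = 0.2386·56 + 1.1533·8 + 0.2160·22 + 0.0995·33 + 0.2080·21 = 34.9934
  x_2 = 0.2459·56 + 0.0960·8 + 1.1680·22 + 0.1797·33 + 0.1272·21 = 48.8387
  x_3 = 0.2553·56 + 0.2245·8 + 0.2173·22 + 1.0884·33 + 0.1152·21 = 59.2131
  x_4 = 0.1972·56 + 0.0942·8 + 0.1268·22 + 0.0870·33 + 1.0847·21 = 40.2323
Δx_1 = L[1,2] · Δd_2 = 0.2160 · 4 = 0.8641

0.8641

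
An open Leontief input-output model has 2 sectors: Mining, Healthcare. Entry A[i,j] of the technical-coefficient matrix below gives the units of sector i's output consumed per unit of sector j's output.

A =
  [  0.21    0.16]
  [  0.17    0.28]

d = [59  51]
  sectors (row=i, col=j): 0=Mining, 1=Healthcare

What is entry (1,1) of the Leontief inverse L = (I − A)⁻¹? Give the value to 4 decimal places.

Form M = I − A:
  [  0.79   -0.16]
  [ -0.17    0.72]
Leontief inverse L = M⁻¹:
  [  1.3294    0.2954]
  [  0.3139    1.4586]
Total output x = L · d:
  x_0 = 1.3294·59 + 0.2954·51 = 93.5007
  x_1 = 0.3139·59 + 1.4586·51 = 92.9099

L[1,1] = 1.4586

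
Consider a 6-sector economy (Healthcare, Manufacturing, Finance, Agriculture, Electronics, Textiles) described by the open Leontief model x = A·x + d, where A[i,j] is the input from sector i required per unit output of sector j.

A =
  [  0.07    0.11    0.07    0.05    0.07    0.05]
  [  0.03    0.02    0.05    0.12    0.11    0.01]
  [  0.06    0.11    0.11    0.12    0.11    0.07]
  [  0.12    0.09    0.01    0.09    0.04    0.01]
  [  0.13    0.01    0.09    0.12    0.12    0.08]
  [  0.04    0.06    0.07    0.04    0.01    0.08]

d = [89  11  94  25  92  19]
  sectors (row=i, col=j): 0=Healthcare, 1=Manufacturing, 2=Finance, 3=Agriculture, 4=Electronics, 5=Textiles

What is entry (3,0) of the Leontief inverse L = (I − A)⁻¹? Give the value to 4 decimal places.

Form M = I − A:
  [  0.93   -0.11   -0.07   -0.05   -0.07   -0.05]
  [ -0.03    0.98   -0.05   -0.12   -0.11   -0.01]
  [ -0.06   -0.11    0.89   -0.12   -0.11   -0.07]
  [ -0.12   -0.09   -0.01    0.91   -0.04   -0.01]
  [ -0.13   -0.01   -0.09   -0.12    0.88   -0.08]
  [ -0.04   -0.06   -0.07   -0.04   -0.01    0.92]
Leontief inverse L = M⁻¹:
  [  1.1252    0.1570    0.1185    0.1191    0.1303    0.0845]
  [  0.0868    1.0604    0.0875    0.1788    0.1590    0.0387]
  [  0.1414    0.1769    1.1757    0.2166    0.1915    0.1181]
  [  0.1686    0.1321    0.0451    1.1446    0.0880    0.0341]
  [  0.2115    0.0801    0.1543    0.2056    1.1933    0.1301]
  [  0.0750    0.0961    0.1040    0.0853    0.0474    1.1050]
Total output x = L · d:
  x_0 = 1.1252·89 + 0.1570·11 + 0.1185·94 + 0.1191·25 + 0.1303·92 + 0.0845·19 = 129.5774
  x_1 = 0.0868·89 + 1.0604·11 + 0.0875·94 + 0.1788·25 + 0.1590·92 + 0.0387·19 = 47.4467
  x_2 = 0.1414·89 + 0.1769·11 + 1.1757·94 + 0.2166·25 + 0.1915·92 + 0.1181·19 = 150.3231
  x_3 = 0.1686·89 + 0.1321·11 + 0.0451·94 + 1.1446·25 + 0.0880·92 + 0.0341·19 = 58.0626
  x_4 = 0.2115·89 + 0.0801·11 + 0.1543·94 + 0.2056·25 + 1.1933·92 + 0.1301·19 = 151.6083
  x_5 = 0.0750·89 + 0.0961·11 + 0.1040·94 + 0.0853·25 + 0.0474·92 + 1.1050·19 = 44.9903

L[3,0] = 0.1686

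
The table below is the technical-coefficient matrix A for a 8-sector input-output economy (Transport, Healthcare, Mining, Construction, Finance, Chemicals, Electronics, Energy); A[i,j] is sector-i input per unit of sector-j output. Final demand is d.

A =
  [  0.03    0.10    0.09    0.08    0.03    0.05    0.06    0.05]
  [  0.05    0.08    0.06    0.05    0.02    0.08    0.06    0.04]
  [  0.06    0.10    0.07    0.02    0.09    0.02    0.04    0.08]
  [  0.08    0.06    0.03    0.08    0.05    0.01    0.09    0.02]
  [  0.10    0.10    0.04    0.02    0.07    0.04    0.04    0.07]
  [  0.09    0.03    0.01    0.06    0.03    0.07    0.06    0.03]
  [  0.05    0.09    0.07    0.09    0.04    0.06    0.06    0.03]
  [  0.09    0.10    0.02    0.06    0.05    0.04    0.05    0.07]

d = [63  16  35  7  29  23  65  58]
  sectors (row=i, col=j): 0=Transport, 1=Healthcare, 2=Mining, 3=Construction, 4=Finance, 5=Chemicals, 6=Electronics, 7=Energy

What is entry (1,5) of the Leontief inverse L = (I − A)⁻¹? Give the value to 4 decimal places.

Form M = I − A:
  [  0.97   -0.10   -0.09   -0.08   -0.03   -0.05   -0.06   -0.05]
  [ -0.05    0.92   -0.06   -0.05   -0.02   -0.08   -0.06   -0.04]
  [ -0.06   -0.10    0.93   -0.02   -0.09   -0.02   -0.04   -0.08]
  [ -0.08   -0.06   -0.03    0.92   -0.05   -0.01   -0.09   -0.02]
  [ -0.10   -0.10   -0.04   -0.02    0.93   -0.04   -0.04   -0.07]
  [ -0.09   -0.03   -0.01   -0.06   -0.03    0.93   -0.06   -0.03]
  [ -0.05   -0.09   -0.07   -0.09   -0.04   -0.06    0.94   -0.03]
  [ -0.09   -0.10   -0.02   -0.06   -0.05   -0.04   -0.05    0.93]
Leontief inverse L = M⁻¹:
  [  1.0895    0.1737    0.1355    0.1318    0.0719    0.0922    0.1129    0.0926]
  [  0.1028    1.1442    0.1003    0.0978    0.0555    0.1198    0.1073    0.0770]
  [  0.1197    0.1777    1.1163    0.0683    0.1321    0.0634    0.0894    0.1264]
  [  0.1293    0.1257    0.0727    1.1285    0.0849    0.0463    0.1369    0.0552]
  [  0.1577    0.1758    0.0868    0.0711    1.1091    0.0847    0.0905    0.1142]
  [  0.1353    0.0855    0.0454    0.1046    0.0595    1.1038    0.1022    0.0605]
  [  0.1091    0.1625    0.1156    0.1428    0.0809    0.1023    1.1135    0.0712]
  [  0.1476    0.1736    0.0654    0.1135    0.0878    0.0837    0.1023    1.1113]
Total output x = L · d:
  x_0 = 1.0895·63 + 0.1737·16 + 0.1355·35 + 0.1318·7 + 0.0719·29 + 0.0922·23 + 0.1129·65 + 0.0926·58 = 93.9907
  x_1 = 0.1028·63 + 1.1442·16 + 0.1003·35 + 0.0978·7 + 0.0555·29 + 0.1198·23 + 0.1073·65 + 0.0770·58 = 44.7849
  x_2 = 0.1197·63 + 0.1777·16 + 1.1163·35 + 0.0683·7 + 0.1321·29 + 0.0634·23 + 0.0894·65 + 0.1264·58 = 68.3669
  x_3 = 0.1293·63 + 0.1257·16 + 0.0727·35 + 1.1285·7 + 0.0849·29 + 0.0463·23 + 0.1369·65 + 0.0552·58 = 36.2253
  x_4 = 0.1577·63 + 0.1758·16 + 0.0868·35 + 0.0711·7 + 1.1091·29 + 0.0847·23 + 0.0905·65 + 0.1142·58 = 62.8997
  x_5 = 0.1353·63 + 0.0855·16 + 0.0454·35 + 0.1046·7 + 0.0595·29 + 1.1038·23 + 0.1022·65 + 0.0605·58 = 49.4760
  x_6 = 0.1091·63 + 0.1625·16 + 0.1156·35 + 0.1428·7 + 0.0809·29 + 0.1023·23 + 1.1135·65 + 0.0712·58 = 95.7265
  x_7 = 0.1476·63 + 0.1736·16 + 0.0654·35 + 0.1135·7 + 0.0878·29 + 0.0837·23 + 0.1023·65 + 1.1113·58 = 90.7407

L[1,5] = 0.1198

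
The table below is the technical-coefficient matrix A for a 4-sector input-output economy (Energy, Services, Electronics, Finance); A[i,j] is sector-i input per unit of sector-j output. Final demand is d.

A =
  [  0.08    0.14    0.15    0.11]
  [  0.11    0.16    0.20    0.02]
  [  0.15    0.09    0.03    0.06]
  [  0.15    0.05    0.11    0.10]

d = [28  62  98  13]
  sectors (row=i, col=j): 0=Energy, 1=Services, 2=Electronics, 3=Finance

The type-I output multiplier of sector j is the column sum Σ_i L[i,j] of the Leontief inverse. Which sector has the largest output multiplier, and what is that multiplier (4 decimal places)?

Form M = I − A:
  [  0.92   -0.14   -0.15   -0.11]
  [ -0.11    0.84   -0.20   -0.02]
  [ -0.15   -0.09    0.97   -0.06]
  [ -0.15   -0.05   -0.11    0.90]
Leontief inverse L = M⁻¹:
  [  1.1828    0.2338    0.2500    0.1664]
  [  0.2122    1.2626    0.3015    0.0741]
  [  0.2172    0.1613    1.1096    0.1041]
  [  0.2355    0.1288    0.1940    1.1557]
Total output x = L · d:
  x_0 = 1.1828·28 + 0.2338·62 + 0.2500·98 + 0.1664·13 = 74.2788
  x_1 = 0.2122·28 + 1.2626·62 + 0.3015·98 + 0.0741·13 = 114.7346
  x_2 = 0.2172·28 + 0.1613·62 + 1.1096·98 + 0.1041·13 = 126.1702
  x_3 = 0.2355·28 + 0.1288·62 + 0.1940·98 + 1.1557·13 = 48.6192
Output multipliers (column sums of L):
  Energy: 1.8476
  Services: 1.7865
  Electronics: 1.8551
  Finance: 1.5003

Electronics (1.8551)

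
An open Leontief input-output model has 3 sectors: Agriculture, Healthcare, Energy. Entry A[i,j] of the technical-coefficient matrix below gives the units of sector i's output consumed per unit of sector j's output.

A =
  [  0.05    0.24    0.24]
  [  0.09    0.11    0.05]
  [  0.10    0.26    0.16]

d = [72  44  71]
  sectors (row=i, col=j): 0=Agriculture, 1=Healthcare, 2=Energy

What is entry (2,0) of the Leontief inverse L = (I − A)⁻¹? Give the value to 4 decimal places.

Form M = I − A:
  [  0.95   -0.24   -0.24]
  [ -0.09    0.89   -0.05]
  [ -0.10   -0.26    0.84]
Leontief inverse L = M⁻¹:
  [  1.1275    0.4052    0.3463]
  [  0.1237    1.1879    0.1061]
  [  0.1725    0.4159    1.2645]
Total output x = L · d:
  x_0 = 1.1275·72 + 0.4052·44 + 0.3463·71 = 123.5896
  x_1 = 0.1237·72 + 1.1879·44 + 0.1061·71 = 68.7059
  x_2 = 0.1725·72 + 0.4159·44 + 1.2645·71 = 120.5030

L[2,0] = 0.1725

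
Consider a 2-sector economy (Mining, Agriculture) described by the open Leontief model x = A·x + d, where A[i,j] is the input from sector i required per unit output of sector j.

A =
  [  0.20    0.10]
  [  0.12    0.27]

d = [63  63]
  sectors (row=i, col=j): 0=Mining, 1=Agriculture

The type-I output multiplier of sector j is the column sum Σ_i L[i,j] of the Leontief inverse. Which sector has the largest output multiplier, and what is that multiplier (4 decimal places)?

Agriculture (1.5734)

Form M = I − A:
  [  0.80   -0.10]
  [ -0.12    0.73]
Leontief inverse L = M⁻¹:
  [  1.2762    0.1748]
  [  0.2098    1.3986]
Total output x = L · d:
  x_0 = 1.2762·63 + 0.1748·63 = 91.4161
  x_1 = 0.2098·63 + 1.3986·63 = 101.3287
Output multipliers (column sums of L):
  Mining: 1.4860
  Agriculture: 1.5734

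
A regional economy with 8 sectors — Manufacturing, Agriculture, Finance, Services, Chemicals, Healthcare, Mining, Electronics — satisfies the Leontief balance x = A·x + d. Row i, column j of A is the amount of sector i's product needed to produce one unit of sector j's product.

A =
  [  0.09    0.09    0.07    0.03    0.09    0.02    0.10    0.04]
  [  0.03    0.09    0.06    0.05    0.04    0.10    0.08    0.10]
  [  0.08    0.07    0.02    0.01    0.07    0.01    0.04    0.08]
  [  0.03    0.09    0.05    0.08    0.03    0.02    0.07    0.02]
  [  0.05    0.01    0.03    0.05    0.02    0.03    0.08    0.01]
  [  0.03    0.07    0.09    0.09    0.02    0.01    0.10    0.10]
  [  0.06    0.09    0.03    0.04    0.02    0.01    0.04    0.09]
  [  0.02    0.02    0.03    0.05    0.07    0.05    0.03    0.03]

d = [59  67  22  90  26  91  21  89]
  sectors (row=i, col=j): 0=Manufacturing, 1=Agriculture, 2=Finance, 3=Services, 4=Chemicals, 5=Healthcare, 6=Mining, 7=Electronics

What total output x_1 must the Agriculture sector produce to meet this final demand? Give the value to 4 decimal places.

124.0039

Form M = I − A:
  [  0.91   -0.09   -0.07   -0.03   -0.09   -0.02   -0.10   -0.04]
  [ -0.03    0.91   -0.06   -0.05   -0.04   -0.10   -0.08   -0.10]
  [ -0.08   -0.07    0.98   -0.01   -0.07   -0.01   -0.04   -0.08]
  [ -0.03   -0.09   -0.05    0.92   -0.03   -0.02   -0.07   -0.02]
  [ -0.05   -0.01   -0.03   -0.05    0.98   -0.03   -0.08   -0.01]
  [ -0.03   -0.07   -0.09   -0.09   -0.02    0.99   -0.10   -0.10]
  [ -0.06   -0.09   -0.03   -0.04   -0.02   -0.01    0.96   -0.09]
  [ -0.02   -0.02   -0.03   -0.05   -0.07   -0.05   -0.03    0.97]
Leontief inverse L = M⁻¹:
  [  1.1375    0.1513    0.1107    0.0708    0.1318    0.0512    0.1601    0.0946]
  [  0.0721    1.1523    0.1046    0.0983    0.0811    0.1329    0.1407    0.1600]
  [  0.1120    0.1103    1.0496    0.0399    0.1016    0.0346    0.0832    0.1157]
  [  0.0620    0.1392    0.0811    1.1134    0.0589    0.0447    0.1141    0.0624]
  [  0.0753    0.0453    0.0523    0.0732    1.0411    0.0428    0.1116    0.0391]
  [  0.0704    0.1284    0.1261    0.1303    0.0598    1.0394    0.1508    0.1510]
  [  0.0903    0.1338    0.0603    0.0713    0.0523    0.0364    1.0821    0.1287]
  [  0.0435    0.0515    0.0532    0.0763    0.0904    0.0650    0.0639    1.0576]
Total output x = L · d:
  x_0 = 1.1375·59 + 0.1513·67 + 0.1107·22 + 0.0708·90 + 0.1318·26 + 0.0512·91 + 0.1601·21 + 0.0946·89 = 105.9255
  x_1 = 0.0721·59 + 1.1523·67 + 0.1046·22 + 0.0983·90 + 0.0811·26 + 0.1329·91 + 0.1407·21 + 0.1600·89 = 124.0039
  x_2 = 0.1120·59 + 0.1103·67 + 1.0496·22 + 0.0399·90 + 0.1016·26 + 0.0346·91 + 0.0832·21 + 0.1157·89 = 58.5081
  x_3 = 0.0620·59 + 0.1392·67 + 0.0811·22 + 1.1134·90 + 0.0589·26 + 0.0447·91 + 0.1141·21 + 0.0624·89 = 128.5233
  x_4 = 0.0753·59 + 0.0453·67 + 0.0523·22 + 0.0732·90 + 1.0411·26 + 0.0428·91 + 0.1116·21 + 0.0391·89 = 52.0066
  x_5 = 0.0704·59 + 0.1284·67 + 0.1261·22 + 0.1303·90 + 0.0598·26 + 1.0394·91 + 0.1508·21 + 0.1510·89 = 139.9978
  x_6 = 0.0903·59 + 0.1338·67 + 0.0603·22 + 0.0713·90 + 0.0523·26 + 0.0364·91 + 1.0821·21 + 0.1287·89 = 60.8879
  x_7 = 0.0435·59 + 0.0515·67 + 0.0532·22 + 0.0763·90 + 0.0904·26 + 0.0650·91 + 0.0639·21 + 1.0576·89 = 117.7804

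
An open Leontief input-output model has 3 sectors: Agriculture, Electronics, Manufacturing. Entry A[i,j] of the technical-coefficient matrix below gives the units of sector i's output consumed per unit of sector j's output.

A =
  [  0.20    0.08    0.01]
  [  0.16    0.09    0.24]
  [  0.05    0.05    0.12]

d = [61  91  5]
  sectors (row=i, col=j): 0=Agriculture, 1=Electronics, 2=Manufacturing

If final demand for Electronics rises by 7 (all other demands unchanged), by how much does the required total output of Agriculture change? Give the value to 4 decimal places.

0.8027

Form M = I − A:
  [  0.80   -0.08   -0.01]
  [ -0.16    0.91   -0.24]
  [ -0.05   -0.05    0.88]
Leontief inverse L = M⁻¹:
  [  1.2758    0.1147    0.0458]
  [  0.2471    1.1378    0.3131]
  [  0.0865    0.0712    1.1568]
Total output x = L · d:
  x_0 = 1.2758·61 + 0.1147·91 + 0.0458·5 = 88.4876
  x_1 = 0.2471·61 + 1.1378·91 + 0.3131·5 = 120.1837
  x_2 = 0.0865·61 + 0.0712·91 + 1.1568·5 = 17.5381
Δx_0 = L[0,1] · Δd_1 = 0.1147 · 7 = 0.8027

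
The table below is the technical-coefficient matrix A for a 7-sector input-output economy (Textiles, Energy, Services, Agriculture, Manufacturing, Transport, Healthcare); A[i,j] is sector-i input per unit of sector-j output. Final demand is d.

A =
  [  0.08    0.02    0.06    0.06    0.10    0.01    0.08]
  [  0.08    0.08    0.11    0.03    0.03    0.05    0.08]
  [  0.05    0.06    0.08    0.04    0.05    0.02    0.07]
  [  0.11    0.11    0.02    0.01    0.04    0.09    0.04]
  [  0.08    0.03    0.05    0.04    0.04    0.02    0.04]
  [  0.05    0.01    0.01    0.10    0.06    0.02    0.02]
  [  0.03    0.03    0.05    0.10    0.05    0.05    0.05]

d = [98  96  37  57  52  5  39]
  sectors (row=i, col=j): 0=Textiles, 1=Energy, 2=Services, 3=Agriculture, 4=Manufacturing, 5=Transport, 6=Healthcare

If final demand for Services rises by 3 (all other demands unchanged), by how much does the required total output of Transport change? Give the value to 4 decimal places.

0.0907

Form M = I − A:
  [  0.92   -0.02   -0.06   -0.06   -0.10   -0.01   -0.08]
  [ -0.08    0.92   -0.11   -0.03   -0.03   -0.05   -0.08]
  [ -0.05   -0.06    0.92   -0.04   -0.05   -0.02   -0.07]
  [ -0.11   -0.11   -0.02    0.99   -0.04   -0.09   -0.04]
  [ -0.08   -0.03   -0.05   -0.04    0.96   -0.02   -0.04]
  [ -0.05   -0.01   -0.01   -0.10   -0.06    0.98   -0.02]
  [ -0.03   -0.03   -0.05   -0.10   -0.05   -0.05    0.95]
Leontief inverse L = M⁻¹:
  [  1.1252    0.0505    0.0956    0.0942    0.1358    0.0334    0.1164]
  [  0.1281    1.1154    0.1546    0.0708    0.0704    0.0756    0.1237]
  [  0.0897    0.0898    1.1156    0.0713    0.0813    0.0418    0.1046]
  [  0.1562    0.1390    0.0594    1.0486    0.0785    0.1118    0.0790]
  [  0.1137    0.0528    0.0773    0.0653    1.0677    0.0367    0.0682]
  [  0.0840    0.0335    0.0302    0.1199    0.0835    1.0385    0.0425]
  [  0.0711    0.0607    0.0785    0.1291    0.0796    0.0740    1.0799]
Total output x = L · d:
  x_0 = 1.1252·98 + 0.0505·96 + 0.0956·37 + 0.0942·57 + 0.1358·52 + 0.0334·5 + 0.1164·39 = 135.8027
  x_1 = 0.1281·98 + 1.1154·96 + 0.1546·37 + 0.0708·57 + 0.0704·52 + 0.0756·5 + 0.1237·39 = 138.2540
  x_2 = 0.0897·98 + 0.0898·96 + 1.1156·37 + 0.0713·57 + 0.0813·52 + 0.0418·5 + 0.1046·39 = 71.2686
  x_3 = 0.1562·98 + 0.1390·96 + 0.0594·37 + 1.0486·57 + 0.0785·52 + 0.1118·5 + 0.0790·39 = 98.3424
  x_4 = 0.1137·98 + 0.0528·96 + 0.0773·37 + 0.0653·57 + 1.0677·52 + 0.0367·5 + 0.0682·39 = 81.1547
  x_5 = 0.0840·98 + 0.0335·96 + 0.0302·37 + 0.1199·57 + 0.0835·52 + 1.0385·5 + 0.0425·39 = 30.5946
  x_6 = 0.0711·98 + 0.0607·96 + 0.0785·37 + 0.1291·57 + 0.0796·52 + 0.0740·5 + 1.0799·39 = 69.6914
Δx_5 = L[5,2] · Δd_2 = 0.0302 · 3 = 0.0907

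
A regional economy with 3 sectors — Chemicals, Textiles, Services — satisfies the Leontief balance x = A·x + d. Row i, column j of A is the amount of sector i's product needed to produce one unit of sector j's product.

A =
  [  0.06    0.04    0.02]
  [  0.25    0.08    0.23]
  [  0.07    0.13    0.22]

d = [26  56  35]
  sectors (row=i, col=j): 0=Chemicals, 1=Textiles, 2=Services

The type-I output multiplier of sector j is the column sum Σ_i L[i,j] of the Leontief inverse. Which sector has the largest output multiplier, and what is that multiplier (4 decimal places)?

Form M = I − A:
  [  0.94   -0.04   -0.02]
  [ -0.25    0.92   -0.23]
  [ -0.07   -0.13    0.78]
Leontief inverse L = M⁻¹:
  [  1.0812    0.0531    0.0434]
  [  0.3319    1.1505    0.3478]
  [  0.1523    0.1965    1.3439]
Total output x = L · d:
  x_0 = 1.0812·26 + 0.0531·56 + 0.0434·35 = 32.6056
  x_1 = 0.3319·26 + 1.1505·56 + 0.3478·35 = 85.2305
  x_2 = 0.1523·26 + 0.1965·56 + 1.3439·35 = 62.0030
Output multipliers (column sums of L):
  Chemicals: 1.5654
  Textiles: 1.4002
  Services: 1.7351

Services (1.7351)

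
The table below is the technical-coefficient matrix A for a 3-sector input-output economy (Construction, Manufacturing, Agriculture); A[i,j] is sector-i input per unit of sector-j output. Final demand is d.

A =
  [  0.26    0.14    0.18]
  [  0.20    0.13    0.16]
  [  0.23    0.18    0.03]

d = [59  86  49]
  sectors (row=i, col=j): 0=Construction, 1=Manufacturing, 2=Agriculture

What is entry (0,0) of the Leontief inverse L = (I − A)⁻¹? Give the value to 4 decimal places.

L[0,0] = 1.5427

Form M = I − A:
  [  0.74   -0.14   -0.18]
  [ -0.20    0.87   -0.16]
  [ -0.23   -0.18    0.97]
Leontief inverse L = M⁻¹:
  [  1.5427    0.3183    0.3388]
  [  0.4368    1.2802    0.2922]
  [  0.4469    0.3130    1.1655]
Total output x = L · d:
  x_0 = 1.5427·59 + 0.3183·86 + 0.3388·49 = 134.9961
  x_1 = 0.4368·59 + 1.2802·86 + 0.2922·49 = 150.1866
  x_2 = 0.4469·59 + 0.3130·86 + 1.1655·49 = 110.3945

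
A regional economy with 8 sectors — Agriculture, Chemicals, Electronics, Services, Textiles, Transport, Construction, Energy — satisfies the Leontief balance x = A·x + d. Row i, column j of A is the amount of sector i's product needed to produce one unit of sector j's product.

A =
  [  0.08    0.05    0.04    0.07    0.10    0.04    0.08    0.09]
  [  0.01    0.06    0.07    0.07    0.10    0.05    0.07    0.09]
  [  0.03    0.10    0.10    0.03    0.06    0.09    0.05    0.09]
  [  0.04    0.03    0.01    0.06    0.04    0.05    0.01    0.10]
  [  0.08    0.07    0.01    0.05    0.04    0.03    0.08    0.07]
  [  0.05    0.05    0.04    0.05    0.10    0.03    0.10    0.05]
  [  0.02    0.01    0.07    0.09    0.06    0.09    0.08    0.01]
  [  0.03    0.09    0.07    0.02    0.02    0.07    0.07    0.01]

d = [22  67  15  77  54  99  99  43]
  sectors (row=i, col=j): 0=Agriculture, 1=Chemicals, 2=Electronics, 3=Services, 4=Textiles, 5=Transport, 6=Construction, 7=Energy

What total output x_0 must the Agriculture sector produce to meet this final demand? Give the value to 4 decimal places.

Form M = I − A:
  [  0.92   -0.05   -0.04   -0.07   -0.10   -0.04   -0.08   -0.09]
  [ -0.01    0.94   -0.07   -0.07   -0.10   -0.05   -0.07   -0.09]
  [ -0.03   -0.10    0.90   -0.03   -0.06   -0.09   -0.05   -0.09]
  [ -0.04   -0.03   -0.01    0.94   -0.04   -0.05   -0.01   -0.10]
  [ -0.08   -0.07   -0.01   -0.05    0.96   -0.03   -0.08   -0.07]
  [ -0.05   -0.05   -0.04   -0.05   -0.10    0.97   -0.10   -0.05]
  [ -0.02   -0.01   -0.07   -0.09   -0.06   -0.09    0.92   -0.01]
  [ -0.03   -0.09   -0.07   -0.02   -0.02   -0.07   -0.07    0.99]
Leontief inverse L = M⁻¹:
  [  1.1238    0.1063    0.0889    0.1255    0.1613    0.0961    0.1479    0.1503]
  [  0.0481    1.1154    0.1183    0.1201    0.1558    0.1043    0.1328    0.1463]
  [  0.0698    0.1627    1.1571    0.0837    0.1263    0.1491    0.1210    0.1525]
  [  0.0661    0.0662    0.0393    1.0912    0.0763    0.0829    0.0508    0.1359]
  [  0.1126    0.1121    0.0497    0.0956    1.0907    0.0746    0.1339    0.1169]
  [  0.0867    0.0967    0.0823    0.0992    0.1528    1.0790    0.1587    0.1011]
  [  0.0532    0.0515    0.1076    0.1337    0.1091    0.1343    1.1314    0.0587]
  [  0.0569    0.1302    0.1105    0.0611    0.0701    0.1119    0.1201    1.0551]
Total output x = L · d:
  x_0 = 1.1238·22 + 0.1063·67 + 0.0889·15 + 0.1255·77 + 0.1613·54 + 0.0961·99 + 0.1479·99 + 0.1503·43 = 82.1793
  x_1 = 0.0481·22 + 1.1154·67 + 0.1183·15 + 0.1201·77 + 0.1558·54 + 0.1043·99 + 0.1328·99 + 0.1463·43 = 124.9887
  x_2 = 0.0698·22 + 0.1627·67 + 1.1571·15 + 0.0837·77 + 0.1263·54 + 0.1491·99 + 0.1210·99 + 0.1525·43 = 76.3587
  x_3 = 0.0661·22 + 0.0662·67 + 0.0393·15 + 1.0912·77 + 0.0763·54 + 0.0829·99 + 0.0508·99 + 0.1359·43 = 113.6958
  x_4 = 0.1126·22 + 0.1121·67 + 0.0497·15 + 0.0956·77 + 1.0907·54 + 0.0746·99 + 0.1339·99 + 0.1169·43 = 102.6618
  x_5 = 0.0867·22 + 0.0967·67 + 0.0823·15 + 0.0992·77 + 0.1528·54 + 1.0790·99 + 0.1587·99 + 0.1011·43 = 152.3830
  x_6 = 0.0532·22 + 0.0515·67 + 0.1076·15 + 0.1337·77 + 0.1091·54 + 0.1343·99 + 1.1314·99 + 0.0587·43 = 150.2499
  x_7 = 0.0569·22 + 0.1302·67 + 0.1105·15 + 0.0611·77 + 0.0701·54 + 0.1119·99 + 0.1201·99 + 1.0551·43 = 88.4555

82.1793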